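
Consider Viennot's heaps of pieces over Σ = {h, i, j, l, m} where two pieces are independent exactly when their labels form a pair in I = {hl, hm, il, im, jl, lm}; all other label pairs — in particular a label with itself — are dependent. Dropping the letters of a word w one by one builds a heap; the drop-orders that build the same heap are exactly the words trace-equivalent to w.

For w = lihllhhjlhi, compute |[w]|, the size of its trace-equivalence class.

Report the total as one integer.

#0=l has no predecessor
#1=i has no predecessor
#2=h depends on [1:i]
#3=l depends on [0:l]
#4=l depends on [3:l]
#5=h depends on [2:h]
#6=h depends on [5:h]
#7=j depends on [6:h]
#8=l depends on [4:l]
#9=h depends on [7:j]
#10=i depends on [9:h]
sources: [0:l, 1:i]
N(rest) = Σ N(rest − s) over sources s of rest; N(one piece) = 1:
  size 1 → [8]=1  [10]=1
  size 2 → [4,8]=1  [8,10]=2  [9,10]=1
  size 3 → [3,4,8]=1  [4,8,10]=3  [7,9,10]=1  [8,9,10]=3
  size 4 → [0,3,4,8]=1  [3,4,8,10]=4  [4,8,9,10]=6  [6,7,9,10]=1  [7,8,9,10]=4
  size 5 → [0,3,4,8,10]=5  [3,4,8,9,10]=10  [4,7,8,9,10]=10  [5,6,7,9,10]=1  [6,7,8,9,10]=5
  size 6 → [0,3,4,8,9,10]=15  [2,5,6,7,9,10]=1  [3,4,7,8,9,10]=20  [4,6,7,8,9,10]=15  [5,6,7,8,9,10]=6
  size 7 → [0,3,4,7,8,9,10]=35  [1,2,5,6,7,9,10]=1  [2,5,6,7,8,9,10]=7  [3,4,6,7,8,9,10]=35  [4,5,6,7,8,9,10]=21
  size 8 → [0,3,4,6,7,8,9,10]=70  [1,2,5,6,7,8,9,10]=8  [2,4,5,6,7,8,9,10]=28  [3,4,5,6,7,8,9,10]=56
  size 9 → [0,3,4,5,6,7,8,9,10]=126  [1,2,4,5,6,7,8,9,10]=36  [2,3,4,5,6,7,8,9,10]=84
  first=0(l) contributes 120
  first=1(i) contributes 210
|[w]| = 330

330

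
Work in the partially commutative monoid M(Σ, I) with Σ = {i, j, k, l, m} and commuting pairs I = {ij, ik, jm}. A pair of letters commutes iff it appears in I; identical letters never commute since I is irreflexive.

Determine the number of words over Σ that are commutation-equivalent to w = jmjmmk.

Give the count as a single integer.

drop 0:j onto floor
drop 1:m onto floor
drop 2:j onto {0:j}
drop 3:m onto {1:m}
drop 4:m onto {3:m}
drop 5:k onto {2:j, 4:m}
ground layer = {0:j, 1:m}
drop-orders for the pieces not yet dropped (sum over which currently-grounded one goes next):
  1 to go: {5} 1
  2 to go: {2,5} 1  {4,5} 1
  3 to go: {0,2,5} 1  {2,4,5} 2  {3,4,5} 1
  4 to go: {0,2,4,5} 3  {1,3,4,5} 1  {2,3,4,5} 3
  if 0:j drops first: 4 orders
  if 1:m drops first: 6 orders
heap linearizations: 10

10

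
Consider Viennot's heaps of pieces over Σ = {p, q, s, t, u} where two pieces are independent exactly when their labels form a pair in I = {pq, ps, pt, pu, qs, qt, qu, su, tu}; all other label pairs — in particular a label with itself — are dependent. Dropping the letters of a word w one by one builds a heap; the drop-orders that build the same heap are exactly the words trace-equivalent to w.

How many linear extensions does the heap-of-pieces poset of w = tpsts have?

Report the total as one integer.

#0=t has no predecessor
#1=p has no predecessor
#2=s depends on [0:t]
#3=t depends on [2:s]
#4=s depends on [3:t]
sources: [0:t, 1:p]
N(rest) = Σ N(rest − s) over sources s of rest; N(one piece) = 1:
  size 1 → [1]=1  [4]=1
  size 2 → [1,4]=2  [3,4]=1
  size 3 → [1,3,4]=3  [2,3,4]=1
  first=0(t) contributes 4
  first=1(p) contributes 1
|[w]| = 5

5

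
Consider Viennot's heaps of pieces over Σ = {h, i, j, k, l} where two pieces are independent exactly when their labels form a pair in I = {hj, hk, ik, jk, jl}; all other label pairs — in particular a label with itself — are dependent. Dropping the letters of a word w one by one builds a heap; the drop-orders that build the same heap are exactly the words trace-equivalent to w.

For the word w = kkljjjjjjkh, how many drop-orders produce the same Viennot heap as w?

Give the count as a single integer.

#0=k has no predecessor
#1=k depends on [0:k]
#2=l depends on [1:k]
#3=j has no predecessor
#4=j depends on [3:j]
#5=j depends on [4:j]
#6=j depends on [5:j]
#7=j depends on [6:j]
#8=j depends on [7:j]
#9=k depends on [2:l]
#10=h depends on [2:l]
sources: [0:k, 3:j]
N(rest) = Σ N(rest − s) over sources s of rest; N(one piece) = 1:
  size 1 → [8]=1  [9]=1  [10]=1
  size 2 → [7,8]=1  [8,9]=2  [8,10]=2  [9,10]=2
  size 3 → [2,9,10]=2  [6,7,8]=1  [7,8,9]=3  [7,8,10]=3  [8,9,10]=6
  size 4 → [1,2,9,10]=2  [2,8,9,10]=8  [5,6,7,8]=1  [6,7,8,9]=4  [6,7,8,10]=4  [7,8,9,10]=12
  size 5 → [0,1,2,9,10]=2  [1,2,8,9,10]=10  [2,7,8,9,10]=20  [4,5,6,7,8]=1  [5,6,7,8,9]=5  [5,6,7,8,10]=5  [6,7,8,9,10]=20
  size 6 → [0,1,2,8,9,10]=12  [1,2,7,8,9,10]=30  [2,6,7,8,9,10]=40  [3,4,5,6,7,8]=1  [4,5,6,7,8,9]=6  [4,5,6,7,8,10]=6  [5,6,7,8,9,10]=30
  size 7 → [0,1,2,7,8,9,10]=42  [1,2,6,7,8,9,10]=70  [2,5,6,7,8,9,10]=70  [3,4,5,6,7,8,9]=7  [3,4,5,6,7,8,10]=7  [4,5,6,7,8,9,10]=42
  size 8 → [0,1,2,6,7,8,9,10]=112  [1,2,5,6,7,8,9,10]=140  [2,4,5,6,7,8,9,10]=112  [3,4,5,6,7,8,9,10]=56
  size 9 → [0,1,2,5,6,7,8,9,10]=252  [1,2,4,5,6,7,8,9,10]=252  [2,3,4,5,6,7,8,9,10]=168
  first=0(k) contributes 420
  first=3(j) contributes 504
|[w]| = 924

924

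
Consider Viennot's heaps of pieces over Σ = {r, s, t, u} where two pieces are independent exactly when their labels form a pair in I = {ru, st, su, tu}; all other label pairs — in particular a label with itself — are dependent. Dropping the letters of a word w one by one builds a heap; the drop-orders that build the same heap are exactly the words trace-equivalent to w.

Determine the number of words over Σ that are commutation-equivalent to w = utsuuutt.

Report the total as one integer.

piece 0:u — minimal
piece 1:t — minimal
piece 2:s — minimal
piece 3:u rests on {0:u}
piece 4:u rests on {3:u}
piece 5:u rests on {4:u}
piece 6:t rests on {1:t}
piece 7:t rests on {6:t}
minimal pieces: {0:u, 1:t, 2:s}
ways to finish when only these pieces remain (= sum over removing one remaining piece with nothing left below it):
  1 left: {2}→1  {5}→1  {7}→1
  2 left: {2,5}→2  {2,7}→2  {4,5}→1  {5,7}→2  {6,7}→1
  3 left: {1,6,7}→1  {2,4,5}→3  {2,5,7}→6  {2,6,7}→3  {3,4,5}→1  {4,5,7}→3  {5,6,7}→3
  4 left: {0,3,4,5}→1  {1,2,6,7}→4  {1,5,6,7}→4  {2,3,4,5}→4  {2,4,5,7}→12  {2,5,6,7}→12  {3,4,5,7}→4  {4,5,6,7}→6
  5 left: {0,2,3,4,5}→5  {0,3,4,5,7}→5  {1,2,5,6,7}→20  {1,4,5,6,7}→10  {2,3,4,5,7}→20  {2,4,5,6,7}→30  {3,4,5,6,7}→10
  6 left: {0,2,3,4,5,7}→30  {0,3,4,5,6,7}→15  {1,2,4,5,6,7}→60  {1,3,4,5,6,7}→20  {2,3,4,5,6,7}→60
  placing 0:u first → 140 extensions
  placing 1:t first → 105 extensions
  placing 2:s first → 35 extensions
total linear extensions = 280

280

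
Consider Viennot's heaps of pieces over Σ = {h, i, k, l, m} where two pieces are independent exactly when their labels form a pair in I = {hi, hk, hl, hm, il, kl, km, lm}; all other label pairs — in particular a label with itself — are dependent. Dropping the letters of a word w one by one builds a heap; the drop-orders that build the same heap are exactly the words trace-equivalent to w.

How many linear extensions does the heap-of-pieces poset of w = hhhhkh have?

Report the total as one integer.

piece 0:h — minimal
piece 1:h rests on {0:h}
piece 2:h rests on {1:h}
piece 3:h rests on {2:h}
piece 4:k — minimal
piece 5:h rests on {3:h}
minimal pieces: {0:h, 4:k}
ways to finish when only these pieces remain (= sum over removing one remaining piece with nothing left below it):
  1 left: {4}→1  {5}→1
  2 left: {3,5}→1  {4,5}→2
  3 left: {2,3,5}→1  {3,4,5}→3
  4 left: {1,2,3,5}→1  {2,3,4,5}→4
  placing 0:h first → 5 extensions
  placing 4:k first → 1 extensions
total linear extensions = 6

6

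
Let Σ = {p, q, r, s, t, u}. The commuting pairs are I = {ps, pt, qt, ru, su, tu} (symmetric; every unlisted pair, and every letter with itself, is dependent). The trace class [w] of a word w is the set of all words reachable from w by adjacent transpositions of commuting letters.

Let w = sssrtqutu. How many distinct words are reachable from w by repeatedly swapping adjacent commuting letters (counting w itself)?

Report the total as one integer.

10

#0=s has no predecessor
#1=s depends on [0:s]
#2=s depends on [1:s]
#3=r depends on [2:s]
#4=t depends on [3:r]
#5=q depends on [3:r]
#6=u depends on [5:q]
#7=t depends on [4:t]
#8=u depends on [6:u]
sources: [0:s]
N(rest) = Σ N(rest − s) over sources s of rest; N(one piece) = 1:
  size 1 → [7]=1  [8]=1
  size 2 → [4,7]=1  [6,8]=1  [7,8]=2
  size 3 → [4,7,8]=3  [5,6,8]=1  [6,7,8]=3
  size 4 → [4,6,7,8]=6  [5,6,7,8]=4
  size 5 → [4,5,6,7,8]=10
  size 6 → [3,4,5,6,7,8]=10
  size 7 → [2,3,4,5,6,7,8]=10
  first=0(s) contributes 10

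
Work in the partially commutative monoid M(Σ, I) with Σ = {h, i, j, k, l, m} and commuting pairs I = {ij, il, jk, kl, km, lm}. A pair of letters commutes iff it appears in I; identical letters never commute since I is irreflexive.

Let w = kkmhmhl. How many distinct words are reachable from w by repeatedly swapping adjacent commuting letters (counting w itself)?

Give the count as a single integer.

3

piece 0:k — minimal
piece 1:k rests on {0:k}
piece 2:m — minimal
piece 3:h rests on {1:k, 2:m}
piece 4:m rests on {3:h}
piece 5:h rests on {4:m}
piece 6:l rests on {5:h}
minimal pieces: {0:k, 2:m}
ways to finish when only these pieces remain (= sum over removing one remaining piece with nothing left below it):
  1 left: {6}→1
  2 left: {5,6}→1
  3 left: {4,5,6}→1
  4 left: {3,4,5,6}→1
  5 left: {1,3,4,5,6}→1  {2,3,4,5,6}→1
  placing 0:k first → 2 extensions
  placing 2:m first → 1 extensions
total linear extensions = 3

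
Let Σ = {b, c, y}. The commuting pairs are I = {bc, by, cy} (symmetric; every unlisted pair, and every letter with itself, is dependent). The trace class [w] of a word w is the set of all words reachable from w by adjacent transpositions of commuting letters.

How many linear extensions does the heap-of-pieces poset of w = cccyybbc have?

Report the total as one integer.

420

#0=c has no predecessor
#1=c depends on [0:c]
#2=c depends on [1:c]
#3=y has no predecessor
#4=y depends on [3:y]
#5=b has no predecessor
#6=b depends on [5:b]
#7=c depends on [2:c]
sources: [0:c, 3:y, 5:b]
N(rest) = Σ N(rest − s) over sources s of rest; N(one piece) = 1:
  size 1 → [4]=1  [6]=1  [7]=1
  size 2 → [2,7]=1  [3,4]=1  [4,6]=2  [4,7]=2  [5,6]=1  [6,7]=2
  size 3 → [1,2,7]=1  [2,4,7]=3  [2,6,7]=3  [3,4,6]=3  [3,4,7]=3  [4,5,6]=3  [4,6,7]=6  [5,6,7]=3
  size 4 → [0,1,2,7]=1  [1,2,4,7]=4  [1,2,6,7]=4  [2,3,4,7]=6  [2,4,6,7]=12  [2,5,6,7]=6  [3,4,5,6]=6  [3,4,6,7]=12  [4,5,6,7]=12
  size 5 → [0,1,2,4,7]=5  [0,1,2,6,7]=5  [1,2,3,4,7]=10  [1,2,4,6,7]=20  [1,2,5,6,7]=10  [2,3,4,6,7]=30  [2,4,5,6,7]=30  [3,4,5,6,7]=30
  size 6 → [0,1,2,3,4,7]=15  [0,1,2,4,6,7]=30  [0,1,2,5,6,7]=15  [1,2,3,4,6,7]=60  [1,2,4,5,6,7]=60  [2,3,4,5,6,7]=90
  first=0(c) contributes 210
  first=3(y) contributes 105
  first=5(b) contributes 105
|[w]| = 420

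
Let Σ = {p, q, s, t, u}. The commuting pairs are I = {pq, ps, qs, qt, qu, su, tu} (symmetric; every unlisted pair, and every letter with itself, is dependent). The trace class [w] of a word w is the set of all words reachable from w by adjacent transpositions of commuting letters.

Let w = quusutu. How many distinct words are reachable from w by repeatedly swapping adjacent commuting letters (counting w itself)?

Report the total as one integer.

drop 0:q onto floor
drop 1:u onto floor
drop 2:u onto {1:u}
drop 3:s onto floor
drop 4:u onto {2:u}
drop 5:t onto {3:s}
drop 6:u onto {4:u}
ground layer = {0:q, 1:u, 3:s}
drop-orders for the pieces not yet dropped (sum over which currently-grounded one goes next):
  1 to go: {0} 1  {5} 1  {6} 1
  2 to go: {0,5} 2  {0,6} 2  {3,5} 1  {4,6} 1  {5,6} 2
  3 to go: {0,3,5} 3  {0,4,6} 3  {0,5,6} 6  {2,4,6} 1  {3,5,6} 3  {4,5,6} 3
  4 to go: {0,2,4,6} 4  {0,3,5,6} 12  {0,4,5,6} 12  {1,2,4,6} 1  {2,4,5,6} 4  {3,4,5,6} 6
  5 to go: {0,1,2,4,6} 5  {0,2,4,5,6} 20  {0,3,4,5,6} 30  {1,2,4,5,6} 5  {2,3,4,5,6} 10
  if 0:q drops first: 15 orders
  if 1:u drops first: 60 orders
  if 3:s drops first: 30 orders
heap linearizations: 105

105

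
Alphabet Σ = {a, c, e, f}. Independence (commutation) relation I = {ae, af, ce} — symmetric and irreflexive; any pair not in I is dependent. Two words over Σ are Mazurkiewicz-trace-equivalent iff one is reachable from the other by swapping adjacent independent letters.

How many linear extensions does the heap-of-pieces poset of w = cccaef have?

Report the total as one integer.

9

#0=c has no predecessor
#1=c depends on [0:c]
#2=c depends on [1:c]
#3=a depends on [2:c]
#4=e has no predecessor
#5=f depends on [2:c, 4:e]
sources: [0:c, 4:e]
N(rest) = Σ N(rest − s) over sources s of rest; N(one piece) = 1:
  size 1 → [3]=1  [5]=1
  size 2 → [3,5]=2  [4,5]=1
  size 3 → [2,3,5]=2  [3,4,5]=3
  size 4 → [1,2,3,5]=2  [2,3,4,5]=5
  first=0(c) contributes 7
  first=4(e) contributes 2
|[w]| = 9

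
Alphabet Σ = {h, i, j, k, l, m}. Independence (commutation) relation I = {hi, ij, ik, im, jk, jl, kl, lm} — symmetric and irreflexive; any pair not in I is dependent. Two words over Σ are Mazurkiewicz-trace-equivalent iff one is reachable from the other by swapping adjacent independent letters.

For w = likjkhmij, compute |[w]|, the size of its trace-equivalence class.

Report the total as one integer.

222

0(l) covers ∅
1(i) covers 0:l
2(k) covers ∅
3(j) covers ∅
4(k) covers 2:k
5(h) covers 0:l, 3:j, 4:k
6(m) covers 5:h
7(i) covers 1:i
8(j) covers 6:m
floor of heap: 0:l, 2:k, 3:j
completions by unplaced set U, small U first (add the entries for U minus each lowest piece of U):
  |U|=1: {7}:1  {8}:1
  |U|=2: {1,7}:1  {6,8}:1  {7,8}:2
  |U|=3: {1,7,8}:3  {5,6,8}:1  {6,7,8}:3
  |U|=4: {1,6,7,8}:6  {3,5,6,8}:1  {4,5,6,8}:1  {5,6,7,8}:4
  |U|=5: {1,5,6,7,8}:10  {2,4,5,6,8}:1  {3,4,5,6,8}:2  {3,5,6,7,8}:5  {4,5,6,7,8}:5
  |U|=6: {0,1,5,6,7,8}:10  {1,3,5,6,7,8}:15  {1,4,5,6,7,8}:15  {2,3,4,5,6,8}:3  {2,4,5,6,7,8}:6  {3,4,5,6,7,8}:12
  |U|=7: {0,1,3,5,6,7,8}:25  {0,1,4,5,6,7,8}:25  {1,2,4,5,6,7,8}:21  {1,3,4,5,6,7,8}:42  {2,3,4,5,6,7,8}:21
  start at 0(l): 84
  start at 2(k): 92
  start at 3(j): 46
sum over floor = 222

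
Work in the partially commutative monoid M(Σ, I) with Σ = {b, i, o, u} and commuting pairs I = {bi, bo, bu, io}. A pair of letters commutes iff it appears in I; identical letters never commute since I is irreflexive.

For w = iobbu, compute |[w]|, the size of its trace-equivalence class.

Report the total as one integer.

#0=i has no predecessor
#1=o has no predecessor
#2=b has no predecessor
#3=b depends on [2:b]
#4=u depends on [0:i, 1:o]
sources: [0:i, 1:o, 2:b]
N(rest) = Σ N(rest − s) over sources s of rest; N(one piece) = 1:
  size 1 → [3]=1  [4]=1
  size 2 → [0,4]=1  [1,4]=1  [2,3]=1  [3,4]=2
  size 3 → [0,1,4]=2  [0,3,4]=3  [1,3,4]=3  [2,3,4]=3
  first=0(i) contributes 6
  first=1(o) contributes 6
  first=2(b) contributes 8
|[w]| = 20

20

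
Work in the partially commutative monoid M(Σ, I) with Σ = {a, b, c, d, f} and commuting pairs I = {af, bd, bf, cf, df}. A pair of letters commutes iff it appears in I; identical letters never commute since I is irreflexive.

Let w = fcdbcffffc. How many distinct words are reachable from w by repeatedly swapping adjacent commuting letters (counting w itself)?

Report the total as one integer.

piece 0:f — minimal
piece 1:c — minimal
piece 2:d rests on {1:c}
piece 3:b rests on {1:c}
piece 4:c rests on {2:d, 3:b}
piece 5:f rests on {0:f}
piece 6:f rests on {5:f}
piece 7:f rests on {6:f}
piece 8:f rests on {7:f}
piece 9:c rests on {4:c}
minimal pieces: {0:f, 1:c}
ways to finish when only these pieces remain (= sum over removing one remaining piece with nothing left below it):
  1 left: {8}→1  {9}→1
  2 left: {4,9}→1  {7,8}→1  {8,9}→2
  3 left: {2,4,9}→1  {3,4,9}→1  {4,8,9}→3  {6,7,8}→1  {7,8,9}→3
  4 left: {2,3,4,9}→2  {2,4,8,9}→4  {3,4,8,9}→4  {4,7,8,9}→6  {5,6,7,8}→1  {6,7,8,9}→4
  5 left: {0,5,6,7,8}→1  {1,2,3,4,9}→2  {2,3,4,8,9}→10  {2,4,7,8,9}→10  {3,4,7,8,9}→10  {4,6,7,8,9}→10  {5,6,7,8,9}→5
  6 left: {0,5,6,7,8,9}→6  {1,2,3,4,8,9}→12  {2,3,4,7,8,9}→30  {2,4,6,7,8,9}→20  {3,4,6,7,8,9}→20  {4,5,6,7,8,9}→15
  7 left: {0,4,5,6,7,8,9}→21  {1,2,3,4,7,8,9}→42  {2,3,4,6,7,8,9}→70  {2,4,5,6,7,8,9}→35  {3,4,5,6,7,8,9}→35
  8 left: {0,2,4,5,6,7,8,9}→56  {0,3,4,5,6,7,8,9}→56  {1,2,3,4,6,7,8,9}→112  {2,3,4,5,6,7,8,9}→140
  placing 0:f first → 252 extensions
  placing 1:c first → 252 extensions
total linear extensions = 504

504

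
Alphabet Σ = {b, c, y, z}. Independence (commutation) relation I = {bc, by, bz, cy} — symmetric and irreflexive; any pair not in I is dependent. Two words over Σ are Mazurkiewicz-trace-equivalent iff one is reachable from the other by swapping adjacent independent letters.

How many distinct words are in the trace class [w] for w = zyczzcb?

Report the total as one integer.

14

0(z) covers ∅
1(y) covers 0:z
2(c) covers 0:z
3(z) covers 1:y, 2:c
4(z) covers 3:z
5(c) covers 4:z
6(b) covers ∅
floor of heap: 0:z, 6:b
completions by unplaced set U, small U first (add the entries for U minus each lowest piece of U):
  |U|=1: {5}:1  {6}:1
  |U|=2: {4,5}:1  {5,6}:2
  |U|=3: {3,4,5}:1  {4,5,6}:3
  |U|=4: {1,3,4,5}:1  {2,3,4,5}:1  {3,4,5,6}:4
  |U|=5: {1,2,3,4,5}:2  {1,3,4,5,6}:5  {2,3,4,5,6}:5
  start at 0(z): 12
  start at 6(b): 2
sum over floor = 14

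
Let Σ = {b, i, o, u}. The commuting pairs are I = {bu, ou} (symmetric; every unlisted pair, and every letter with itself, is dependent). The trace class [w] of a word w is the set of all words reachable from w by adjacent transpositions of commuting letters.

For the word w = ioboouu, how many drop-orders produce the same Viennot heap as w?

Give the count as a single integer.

15

drop 0:i onto floor
drop 1:o onto {0:i}
drop 2:b onto {1:o}
drop 3:o onto {2:b}
drop 4:o onto {3:o}
drop 5:u onto {0:i}
drop 6:u onto {5:u}
ground layer = {0:i}
drop-orders for the pieces not yet dropped (sum over which currently-grounded one goes next):
  1 to go: {4} 1  {6} 1
  2 to go: {3,4} 1  {4,6} 2  {5,6} 1
  3 to go: {2,3,4} 1  {3,4,6} 3  {4,5,6} 3
  4 to go: {1,2,3,4} 1  {2,3,4,6} 4  {3,4,5,6} 6
  5 to go: {1,2,3,4,6} 5  {2,3,4,5,6} 10
  if 0:i drops first: 15 orders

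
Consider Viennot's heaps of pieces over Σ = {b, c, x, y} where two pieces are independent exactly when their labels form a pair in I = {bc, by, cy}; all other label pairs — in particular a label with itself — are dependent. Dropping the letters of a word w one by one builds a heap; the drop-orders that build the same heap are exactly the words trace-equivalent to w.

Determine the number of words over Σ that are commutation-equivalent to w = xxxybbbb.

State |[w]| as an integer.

piece 0:x — minimal
piece 1:x rests on {0:x}
piece 2:x rests on {1:x}
piece 3:y rests on {2:x}
piece 4:b rests on {2:x}
piece 5:b rests on {4:b}
piece 6:b rests on {5:b}
piece 7:b rests on {6:b}
minimal pieces: {0:x}
ways to finish when only these pieces remain (= sum over removing one remaining piece with nothing left below it):
  1 left: {3}→1  {7}→1
  2 left: {3,7}→2  {6,7}→1
  3 left: {3,6,7}→3  {5,6,7}→1
  4 left: {3,5,6,7}→4  {4,5,6,7}→1
  5 left: {3,4,5,6,7}→5
  6 left: {2,3,4,5,6,7}→5
  placing 0:x first → 5 extensions

5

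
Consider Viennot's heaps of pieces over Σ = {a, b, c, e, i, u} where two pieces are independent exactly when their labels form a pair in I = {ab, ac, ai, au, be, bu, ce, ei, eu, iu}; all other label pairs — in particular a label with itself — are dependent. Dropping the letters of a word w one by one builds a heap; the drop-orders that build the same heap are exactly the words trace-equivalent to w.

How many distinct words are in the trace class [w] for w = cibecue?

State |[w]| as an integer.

21

#0=c has no predecessor
#1=i depends on [0:c]
#2=b depends on [1:i]
#3=e has no predecessor
#4=c depends on [2:b]
#5=u depends on [4:c]
#6=e depends on [3:e]
sources: [0:c, 3:e]
N(rest) = Σ N(rest − s) over sources s of rest; N(one piece) = 1:
  size 1 → [5]=1  [6]=1
  size 2 → [3,6]=1  [4,5]=1  [5,6]=2
  size 3 → [2,4,5]=1  [3,5,6]=3  [4,5,6]=3
  size 4 → [1,2,4,5]=1  [2,4,5,6]=4  [3,4,5,6]=6
  size 5 → [0,1,2,4,5]=1  [1,2,4,5,6]=5  [2,3,4,5,6]=10
  first=0(c) contributes 15
  first=3(e) contributes 6
|[w]| = 21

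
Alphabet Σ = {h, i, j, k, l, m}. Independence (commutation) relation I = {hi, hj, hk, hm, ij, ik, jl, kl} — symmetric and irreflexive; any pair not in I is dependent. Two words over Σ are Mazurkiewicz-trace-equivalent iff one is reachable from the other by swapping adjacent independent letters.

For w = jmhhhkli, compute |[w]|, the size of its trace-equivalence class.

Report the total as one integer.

40

0(j) covers ∅
1(m) covers 0:j
2(h) covers ∅
3(h) covers 2:h
4(h) covers 3:h
5(k) covers 1:m
6(l) covers 1:m, 4:h
7(i) covers 6:l
floor of heap: 0:j, 2:h
completions by unplaced set U, small U first (add the entries for U minus each lowest piece of U):
  |U|=1: {5}:1  {7}:1
  |U|=2: {5,7}:2  {6,7}:1
  |U|=3: {4,6,7}:1  {5,6,7}:3
  |U|=4: {1,5,6,7}:3  {3,4,6,7}:1  {4,5,6,7}:4
  |U|=5: {0,1,5,6,7}:3  {1,4,5,6,7}:7  {2,3,4,6,7}:1  {3,4,5,6,7}:5
  |U|=6: {0,1,4,5,6,7}:10  {1,3,4,5,6,7}:12  {2,3,4,5,6,7}:6
  start at 0(j): 18
  start at 2(h): 22
sum over floor = 40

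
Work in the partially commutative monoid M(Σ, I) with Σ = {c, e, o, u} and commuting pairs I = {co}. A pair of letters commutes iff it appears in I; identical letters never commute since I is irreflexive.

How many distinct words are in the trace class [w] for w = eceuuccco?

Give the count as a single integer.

0(e) covers ∅
1(c) covers 0:e
2(e) covers 1:c
3(u) covers 2:e
4(u) covers 3:u
5(c) covers 4:u
6(c) covers 5:c
7(c) covers 6:c
8(o) covers 4:u
floor of heap: 0:e
completions by unplaced set U, small U first (add the entries for U minus each lowest piece of U):
  |U|=1: {7}:1  {8}:1
  |U|=2: {6,7}:1  {7,8}:2
  |U|=3: {5,6,7}:1  {6,7,8}:3
  |U|=4: {5,6,7,8}:4
  |U|=5: {4,5,6,7,8}:4
  |U|=6: {3,4,5,6,7,8}:4
  |U|=7: {2,3,4,5,6,7,8}:4
  start at 0(e): 4

4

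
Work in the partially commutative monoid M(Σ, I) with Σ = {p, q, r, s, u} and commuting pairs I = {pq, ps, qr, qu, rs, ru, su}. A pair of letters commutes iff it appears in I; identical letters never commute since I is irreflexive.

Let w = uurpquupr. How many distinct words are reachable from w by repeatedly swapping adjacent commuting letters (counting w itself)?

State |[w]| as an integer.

27

0(u) covers ∅
1(u) covers 0:u
2(r) covers ∅
3(p) covers 1:u, 2:r
4(q) covers ∅
5(u) covers 3:p
6(u) covers 5:u
7(p) covers 6:u
8(r) covers 7:p
floor of heap: 0:u, 2:r, 4:q
completions by unplaced set U, small U first (add the entries for U minus each lowest piece of U):
  |U|=1: {4}:1  {8}:1
  |U|=2: {4,8}:2  {7,8}:1
  |U|=3: {4,7,8}:3  {6,7,8}:1
  |U|=4: {4,6,7,8}:4  {5,6,7,8}:1
  |U|=5: {3,5,6,7,8}:1  {4,5,6,7,8}:5
  |U|=6: {1,3,5,6,7,8}:1  {2,3,5,6,7,8}:1  {3,4,5,6,7,8}:6
  |U|=7: {0,1,3,5,6,7,8}:1  {1,2,3,5,6,7,8}:2  {1,3,4,5,6,7,8}:7  {2,3,4,5,6,7,8}:7
  start at 0(u): 16
  start at 2(r): 8
  start at 4(q): 3
sum over floor = 27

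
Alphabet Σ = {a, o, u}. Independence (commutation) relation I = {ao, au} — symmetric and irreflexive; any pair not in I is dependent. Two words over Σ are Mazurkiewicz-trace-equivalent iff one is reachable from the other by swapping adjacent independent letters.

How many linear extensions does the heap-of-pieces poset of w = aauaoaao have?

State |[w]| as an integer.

0(a) covers ∅
1(a) covers 0:a
2(u) covers ∅
3(a) covers 1:a
4(o) covers 2:u
5(a) covers 3:a
6(a) covers 5:a
7(o) covers 4:o
floor of heap: 0:a, 2:u
completions by unplaced set U, small U first (add the entries for U minus each lowest piece of U):
  |U|=1: {6}:1  {7}:1
  |U|=2: {4,7}:1  {5,6}:1  {6,7}:2
  |U|=3: {2,4,7}:1  {3,5,6}:1  {4,6,7}:3  {5,6,7}:3
  |U|=4: {1,3,5,6}:1  {2,4,6,7}:4  {3,5,6,7}:4  {4,5,6,7}:6
  |U|=5: {0,1,3,5,6}:1  {1,3,5,6,7}:5  {2,4,5,6,7}:10  {3,4,5,6,7}:10
  |U|=6: {0,1,3,5,6,7}:6  {1,3,4,5,6,7}:15  {2,3,4,5,6,7}:20
  start at 0(a): 35
  start at 2(u): 21
sum over floor = 56

56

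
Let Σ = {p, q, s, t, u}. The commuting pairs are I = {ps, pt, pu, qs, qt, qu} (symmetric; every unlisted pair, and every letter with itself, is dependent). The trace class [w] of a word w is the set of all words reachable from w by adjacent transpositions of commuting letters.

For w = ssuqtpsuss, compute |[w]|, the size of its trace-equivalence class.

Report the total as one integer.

#0=s has no predecessor
#1=s depends on [0:s]
#2=u depends on [1:s]
#3=q has no predecessor
#4=t depends on [2:u]
#5=p depends on [3:q]
#6=s depends on [4:t]
#7=u depends on [6:s]
#8=s depends on [7:u]
#9=s depends on [8:s]
sources: [0:s, 3:q]
N(rest) = Σ N(rest − s) over sources s of rest; N(one piece) = 1:
  size 1 → [5]=1  [9]=1
  size 2 → [3,5]=1  [5,9]=2  [8,9]=1
  size 3 → [3,5,9]=3  [5,8,9]=3  [7,8,9]=1
  size 4 → [3,5,8,9]=6  [5,7,8,9]=4  [6,7,8,9]=1
  size 5 → [3,5,7,8,9]=10  [4,6,7,8,9]=1  [5,6,7,8,9]=5
  size 6 → [2,4,6,7,8,9]=1  [3,5,6,7,8,9]=15  [4,5,6,7,8,9]=6
  size 7 → [1,2,4,6,7,8,9]=1  [2,4,5,6,7,8,9]=7  [3,4,5,6,7,8,9]=21
  size 8 → [0,1,2,4,6,7,8,9]=1  [1,2,4,5,6,7,8,9]=8  [2,3,4,5,6,7,8,9]=28
  first=0(s) contributes 36
  first=3(q) contributes 9
|[w]| = 45

45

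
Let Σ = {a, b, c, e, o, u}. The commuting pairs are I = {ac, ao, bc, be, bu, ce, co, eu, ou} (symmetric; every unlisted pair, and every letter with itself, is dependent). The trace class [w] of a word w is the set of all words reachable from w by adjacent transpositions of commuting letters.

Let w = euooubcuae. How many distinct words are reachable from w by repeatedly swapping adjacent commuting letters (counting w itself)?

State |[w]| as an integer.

70

drop 0:e onto floor
drop 1:u onto floor
drop 2:o onto {0:e}
drop 3:o onto {2:o}
drop 4:u onto {1:u}
drop 5:b onto {3:o}
drop 6:c onto {4:u}
drop 7:u onto {6:c}
drop 8:a onto {5:b, 7:u}
drop 9:e onto {8:a}
ground layer = {0:e, 1:u}
drop-orders for the pieces not yet dropped (sum over which currently-grounded one goes next):
  1 to go: {9} 1
  2 to go: {8,9} 1
  3 to go: {5,8,9} 1  {7,8,9} 1
  4 to go: {3,5,8,9} 1  {5,7,8,9} 2  {6,7,8,9} 1
  5 to go: {2,3,5,8,9} 1  {3,5,7,8,9} 3  {4,6,7,8,9} 1  {5,6,7,8,9} 3
  6 to go: {0,2,3,5,8,9} 1  {1,4,6,7,8,9} 1  {2,3,5,7,8,9} 4  {3,5,6,7,8,9} 6  {4,5,6,7,8,9} 4
  7 to go: {0,2,3,5,7,8,9} 5  {1,4,5,6,7,8,9} 5  {2,3,5,6,7,8,9} 10  {3,4,5,6,7,8,9} 10
  8 to go: {0,2,3,5,6,7,8,9} 15  {1,3,4,5,6,7,8,9} 15  {2,3,4,5,6,7,8,9} 20
  if 0:e drops first: 35 orders
  if 1:u drops first: 35 orders
heap linearizations: 70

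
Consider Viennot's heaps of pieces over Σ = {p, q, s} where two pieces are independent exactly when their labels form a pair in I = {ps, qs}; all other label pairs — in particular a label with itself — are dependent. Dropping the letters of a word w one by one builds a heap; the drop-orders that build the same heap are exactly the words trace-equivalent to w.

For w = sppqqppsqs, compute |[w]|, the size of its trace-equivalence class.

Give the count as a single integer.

120

piece 0:s — minimal
piece 1:p — minimal
piece 2:p rests on {1:p}
piece 3:q rests on {2:p}
piece 4:q rests on {3:q}
piece 5:p rests on {4:q}
piece 6:p rests on {5:p}
piece 7:s rests on {0:s}
piece 8:q rests on {6:p}
piece 9:s rests on {7:s}
minimal pieces: {0:s, 1:p}
ways to finish when only these pieces remain (= sum over removing one remaining piece with nothing left below it):
  1 left: {8}→1  {9}→1
  2 left: {6,8}→1  {7,9}→1  {8,9}→2
  3 left: {0,7,9}→1  {5,6,8}→1  {6,8,9}→3  {7,8,9}→3
  4 left: {0,7,8,9}→4  {4,5,6,8}→1  {5,6,8,9}→4  {6,7,8,9}→6
  5 left: {0,6,7,8,9}→10  {3,4,5,6,8}→1  {4,5,6,8,9}→5  {5,6,7,8,9}→10
  6 left: {0,5,6,7,8,9}→20  {2,3,4,5,6,8}→1  {3,4,5,6,8,9}→6  {4,5,6,7,8,9}→15
  7 left: {0,4,5,6,7,8,9}→35  {1,2,3,4,5,6,8}→1  {2,3,4,5,6,8,9}→7  {3,4,5,6,7,8,9}→21
  8 left: {0,3,4,5,6,7,8,9}→56  {1,2,3,4,5,6,8,9}→8  {2,3,4,5,6,7,8,9}→28
  placing 0:s first → 36 extensions
  placing 1:p first → 84 extensions
total linear extensions = 120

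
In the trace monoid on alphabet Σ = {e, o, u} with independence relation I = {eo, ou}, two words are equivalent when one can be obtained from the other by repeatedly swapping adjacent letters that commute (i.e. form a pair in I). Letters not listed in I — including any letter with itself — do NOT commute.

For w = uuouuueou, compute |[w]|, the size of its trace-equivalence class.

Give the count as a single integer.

36

0(u) covers ∅
1(u) covers 0:u
2(o) covers ∅
3(u) covers 1:u
4(u) covers 3:u
5(u) covers 4:u
6(e) covers 5:u
7(o) covers 2:o
8(u) covers 6:e
floor of heap: 0:u, 2:o
completions by unplaced set U, small U first (add the entries for U minus each lowest piece of U):
  |U|=1: {7}:1  {8}:1
  |U|=2: {2,7}:1  {6,8}:1  {7,8}:2
  |U|=3: {2,7,8}:3  {5,6,8}:1  {6,7,8}:3
  |U|=4: {2,6,7,8}:6  {4,5,6,8}:1  {5,6,7,8}:4
  |U|=5: {2,5,6,7,8}:10  {3,4,5,6,8}:1  {4,5,6,7,8}:5
  |U|=6: {1,3,4,5,6,8}:1  {2,4,5,6,7,8}:15  {3,4,5,6,7,8}:6
  |U|=7: {0,1,3,4,5,6,8}:1  {1,3,4,5,6,7,8}:7  {2,3,4,5,6,7,8}:21
  start at 0(u): 28
  start at 2(o): 8
sum over floor = 36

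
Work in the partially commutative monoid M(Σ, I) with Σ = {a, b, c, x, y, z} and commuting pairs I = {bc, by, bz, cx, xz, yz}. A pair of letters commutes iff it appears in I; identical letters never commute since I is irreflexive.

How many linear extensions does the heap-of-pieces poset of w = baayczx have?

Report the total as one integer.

#0=b has no predecessor
#1=a depends on [0:b]
#2=a depends on [1:a]
#3=y depends on [2:a]
#4=c depends on [3:y]
#5=z depends on [4:c]
#6=x depends on [3:y]
sources: [0:b]
N(rest) = Σ N(rest − s) over sources s of rest; N(one piece) = 1:
  size 1 → [5]=1  [6]=1
  size 2 → [4,5]=1  [5,6]=2
  size 3 → [4,5,6]=3
  size 4 → [3,4,5,6]=3
  size 5 → [2,3,4,5,6]=3
  first=0(b) contributes 3

3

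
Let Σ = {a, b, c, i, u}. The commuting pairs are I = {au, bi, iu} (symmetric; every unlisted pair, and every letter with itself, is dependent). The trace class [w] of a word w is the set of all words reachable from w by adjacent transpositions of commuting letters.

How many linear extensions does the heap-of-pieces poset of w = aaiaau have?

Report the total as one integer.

drop 0:a onto floor
drop 1:a onto {0:a}
drop 2:i onto {1:a}
drop 3:a onto {2:i}
drop 4:a onto {3:a}
drop 5:u onto floor
ground layer = {0:a, 5:u}
drop-orders for the pieces not yet dropped (sum over which currently-grounded one goes next):
  1 to go: {4} 1  {5} 1
  2 to go: {3,4} 1  {4,5} 2
  3 to go: {2,3,4} 1  {3,4,5} 3
  4 to go: {1,2,3,4} 1  {2,3,4,5} 4
  if 0:a drops first: 5 orders
  if 5:u drops first: 1 orders
heap linearizations: 6

6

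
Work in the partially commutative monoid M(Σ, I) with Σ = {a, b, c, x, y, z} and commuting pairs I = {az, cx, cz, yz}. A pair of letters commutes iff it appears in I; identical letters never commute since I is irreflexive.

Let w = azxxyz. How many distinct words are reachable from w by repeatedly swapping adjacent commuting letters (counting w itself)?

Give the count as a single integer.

4

piece 0:a — minimal
piece 1:z — minimal
piece 2:x rests on {0:a, 1:z}
piece 3:x rests on {2:x}
piece 4:y rests on {3:x}
piece 5:z rests on {3:x}
minimal pieces: {0:a, 1:z}
ways to finish when only these pieces remain (= sum over removing one remaining piece with nothing left below it):
  1 left: {4}→1  {5}→1
  2 left: {4,5}→2
  3 left: {3,4,5}→2
  4 left: {2,3,4,5}→2
  placing 0:a first → 2 extensions
  placing 1:z first → 2 extensions
total linear extensions = 4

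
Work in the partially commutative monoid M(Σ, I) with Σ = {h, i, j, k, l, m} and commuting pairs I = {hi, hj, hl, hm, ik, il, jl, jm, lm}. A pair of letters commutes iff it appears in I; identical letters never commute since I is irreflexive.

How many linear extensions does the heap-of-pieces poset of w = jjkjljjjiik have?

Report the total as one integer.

18

drop 0:j onto floor
drop 1:j onto {0:j}
drop 2:k onto {1:j}
drop 3:j onto {2:k}
drop 4:l onto {2:k}
drop 5:j onto {3:j}
drop 6:j onto {5:j}
drop 7:j onto {6:j}
drop 8:i onto {7:j}
drop 9:i onto {8:i}
drop 10:k onto {4:l, 7:j}
ground layer = {0:j}
drop-orders for the pieces not yet dropped (sum over which currently-grounded one goes next):
  1 to go: {9} 1  {10} 1
  2 to go: {4,10} 1  {8,9} 1  {9,10} 2
  3 to go: {4,9,10} 3  {8,9,10} 3
  4 to go: {4,8,9,10} 6  {7,8,9,10} 3
  5 to go: {4,7,8,9,10} 9  {6,7,8,9,10} 3
  6 to go: {4,6,7,8,9,10} 12  {5,6,7,8,9,10} 3
  7 to go: {3,5,6,7,8,9,10} 3  {4,5,6,7,8,9,10} 15
  8 to go: {3,4,5,6,7,8,9,10} 18
  9 to go: {2,3,4,5,6,7,8,9,10} 18
  if 0:j drops first: 18 orders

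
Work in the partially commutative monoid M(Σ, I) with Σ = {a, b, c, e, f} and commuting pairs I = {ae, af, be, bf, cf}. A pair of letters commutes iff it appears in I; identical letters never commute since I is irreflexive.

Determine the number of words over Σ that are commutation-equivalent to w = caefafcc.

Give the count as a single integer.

piece 0:c — minimal
piece 1:a rests on {0:c}
piece 2:e rests on {0:c}
piece 3:f rests on {2:e}
piece 4:a rests on {1:a}
piece 5:f rests on {3:f}
piece 6:c rests on {2:e, 4:a}
piece 7:c rests on {6:c}
minimal pieces: {0:c}
ways to finish when only these pieces remain (= sum over removing one remaining piece with nothing left below it):
  1 left: {5}→1  {7}→1
  2 left: {3,5}→1  {5,7}→2  {6,7}→1
  3 left: {3,5,7}→3  {4,6,7}→1  {5,6,7}→3
  4 left: {1,4,6,7}→1  {3,5,6,7}→6  {4,5,6,7}→4
  5 left: {1,4,5,6,7}→5  {2,3,5,6,7}→6  {3,4,5,6,7}→10
  6 left: {1,3,4,5,6,7}→15  {2,3,4,5,6,7}→16
  placing 0:c first → 31 extensions

31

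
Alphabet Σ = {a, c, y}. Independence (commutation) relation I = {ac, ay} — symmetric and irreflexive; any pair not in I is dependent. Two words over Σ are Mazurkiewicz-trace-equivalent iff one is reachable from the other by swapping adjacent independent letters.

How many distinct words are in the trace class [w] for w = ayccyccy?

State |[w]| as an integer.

8

0(a) covers ∅
1(y) covers ∅
2(c) covers 1:y
3(c) covers 2:c
4(y) covers 3:c
5(c) covers 4:y
6(c) covers 5:c
7(y) covers 6:c
floor of heap: 0:a, 1:y
completions by unplaced set U, small U first (add the entries for U minus each lowest piece of U):
  |U|=1: {0}:1  {7}:1
  |U|=2: {0,7}:2  {6,7}:1
  |U|=3: {0,6,7}:3  {5,6,7}:1
  |U|=4: {0,5,6,7}:4  {4,5,6,7}:1
  |U|=5: {0,4,5,6,7}:5  {3,4,5,6,7}:1
  |U|=6: {0,3,4,5,6,7}:6  {2,3,4,5,6,7}:1
  start at 0(a): 1
  start at 1(y): 7
sum over floor = 8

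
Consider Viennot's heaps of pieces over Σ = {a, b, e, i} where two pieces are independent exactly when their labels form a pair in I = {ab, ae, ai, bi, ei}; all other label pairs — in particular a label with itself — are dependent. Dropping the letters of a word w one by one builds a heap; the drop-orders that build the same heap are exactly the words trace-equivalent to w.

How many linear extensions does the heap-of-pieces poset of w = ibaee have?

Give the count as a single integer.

drop 0:i onto floor
drop 1:b onto floor
drop 2:a onto floor
drop 3:e onto {1:b}
drop 4:e onto {3:e}
ground layer = {0:i, 1:b, 2:a}
drop-orders for the pieces not yet dropped (sum over which currently-grounded one goes next):
  1 to go: {0} 1  {2} 1  {4} 1
  2 to go: {0,2} 2  {0,4} 2  {2,4} 2  {3,4} 1
  3 to go: {0,2,4} 6  {0,3,4} 3  {1,3,4} 1  {2,3,4} 3
  if 0:i drops first: 4 orders
  if 1:b drops first: 12 orders
  if 2:a drops first: 4 orders
heap linearizations: 20

20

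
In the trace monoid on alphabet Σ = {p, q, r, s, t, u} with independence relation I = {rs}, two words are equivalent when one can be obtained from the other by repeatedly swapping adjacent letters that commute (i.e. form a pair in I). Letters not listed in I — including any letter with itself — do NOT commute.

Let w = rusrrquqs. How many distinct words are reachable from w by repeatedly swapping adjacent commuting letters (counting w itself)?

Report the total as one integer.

0(r) covers ∅
1(u) covers 0:r
2(s) covers 1:u
3(r) covers 1:u
4(r) covers 3:r
5(q) covers 2:s, 4:r
6(u) covers 5:q
7(q) covers 6:u
8(s) covers 7:q
floor of heap: 0:r
completions by unplaced set U, small U first (add the entries for U minus each lowest piece of U):
  |U|=1: {8}:1
  |U|=2: {7,8}:1
  |U|=3: {6,7,8}:1
  |U|=4: {5,6,7,8}:1
  |U|=5: {2,5,6,7,8}:1  {4,5,6,7,8}:1
  |U|=6: {2,4,5,6,7,8}:2  {3,4,5,6,7,8}:1
  |U|=7: {2,3,4,5,6,7,8}:3
  start at 0(r): 3

3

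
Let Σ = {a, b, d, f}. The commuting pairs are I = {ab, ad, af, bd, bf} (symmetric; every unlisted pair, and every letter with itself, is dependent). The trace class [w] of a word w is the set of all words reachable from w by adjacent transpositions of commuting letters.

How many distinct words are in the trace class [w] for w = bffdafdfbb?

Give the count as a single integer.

drop 0:b onto floor
drop 1:f onto floor
drop 2:f onto {1:f}
drop 3:d onto {2:f}
drop 4:a onto floor
drop 5:f onto {3:d}
drop 6:d onto {5:f}
drop 7:f onto {6:d}
drop 8:b onto {0:b}
drop 9:b onto {8:b}
ground layer = {0:b, 1:f, 4:a}
drop-orders for the pieces not yet dropped (sum over which currently-grounded one goes next):
  1 to go: {4} 1  {7} 1  {9} 1
  2 to go: {4,7} 2  {4,9} 2  {6,7} 1  {7,9} 2  {8,9} 1
  3 to go: {0,8,9} 1  {4,6,7} 3  {4,7,9} 6  {4,8,9} 3  {5,6,7} 1  {6,7,9} 3  {7,8,9} 3
  4 to go: {0,4,8,9} 4  {0,7,8,9} 4  {3,5,6,7} 1  {4,5,6,7} 4  {4,6,7,9} 12  {4,7,8,9} 12  {5,6,7,9} 4  {6,7,8,9} 6
  5 to go: {0,4,7,8,9} 20  {0,6,7,8,9} 10  {2,3,5,6,7} 1  {3,4,5,6,7} 5  {3,5,6,7,9} 5  {4,5,6,7,9} 20  {4,6,7,8,9} 30  {5,6,7,8,9} 10
  6 to go: {0,4,6,7,8,9} 60  {0,5,6,7,8,9} 20  {1,2,3,5,6,7} 1  {2,3,4,5,6,7} 6  {2,3,5,6,7,9} 6  {3,4,5,6,7,9} 30  {3,5,6,7,8,9} 15  {4,5,6,7,8,9} 60
  7 to go: {0,3,5,6,7,8,9} 35  {0,4,5,6,7,8,9} 140  {1,2,3,4,5,6,7} 7  {1,2,3,5,6,7,9} 7  {2,3,4,5,6,7,9} 42  {2,3,5,6,7,8,9} 21  {3,4,5,6,7,8,9} 105
  8 to go: {0,2,3,5,6,7,8,9} 56  {0,3,4,5,6,7,8,9} 280  {1,2,3,4,5,6,7,9} 56  {1,2,3,5,6,7,8,9} 28  {2,3,4,5,6,7,8,9} 168
  if 0:b drops first: 252 orders
  if 1:f drops first: 504 orders
  if 4:a drops first: 84 orders
heap linearizations: 840

840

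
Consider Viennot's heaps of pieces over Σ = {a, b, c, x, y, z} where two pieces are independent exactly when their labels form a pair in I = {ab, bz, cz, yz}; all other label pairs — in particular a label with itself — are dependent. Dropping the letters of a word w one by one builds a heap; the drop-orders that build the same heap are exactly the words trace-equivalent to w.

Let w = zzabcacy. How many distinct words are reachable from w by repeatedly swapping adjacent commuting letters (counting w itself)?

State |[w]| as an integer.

0(z) covers ∅
1(z) covers 0:z
2(a) covers 1:z
3(b) covers ∅
4(c) covers 2:a, 3:b
5(a) covers 4:c
6(c) covers 5:a
7(y) covers 6:c
floor of heap: 0:z, 3:b
completions by unplaced set U, small U first (add the entries for U minus each lowest piece of U):
  |U|=1: {7}:1
  |U|=2: {6,7}:1
  |U|=3: {5,6,7}:1
  |U|=4: {4,5,6,7}:1
  |U|=5: {2,4,5,6,7}:1  {3,4,5,6,7}:1
  |U|=6: {1,2,4,5,6,7}:1  {2,3,4,5,6,7}:2
  start at 0(z): 3
  start at 3(b): 1
sum over floor = 4

4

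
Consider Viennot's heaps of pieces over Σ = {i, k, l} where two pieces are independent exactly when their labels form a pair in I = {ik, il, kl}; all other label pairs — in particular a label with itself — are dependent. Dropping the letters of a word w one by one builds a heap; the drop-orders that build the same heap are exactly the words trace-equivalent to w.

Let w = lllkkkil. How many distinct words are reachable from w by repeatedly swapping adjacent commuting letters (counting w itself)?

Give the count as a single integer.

280

piece 0:l — minimal
piece 1:l rests on {0:l}
piece 2:l rests on {1:l}
piece 3:k — minimal
piece 4:k rests on {3:k}
piece 5:k rests on {4:k}
piece 6:i — minimal
piece 7:l rests on {2:l}
minimal pieces: {0:l, 3:k, 6:i}
ways to finish when only these pieces remain (= sum over removing one remaining piece with nothing left below it):
  1 left: {5}→1  {6}→1  {7}→1
  2 left: {2,7}→1  {4,5}→1  {5,6}→2  {5,7}→2  {6,7}→2
  3 left: {1,2,7}→1  {2,5,7}→3  {2,6,7}→3  {3,4,5}→1  {4,5,6}→3  {4,5,7}→3  {5,6,7}→6
  4 left: {0,1,2,7}→1  {1,2,5,7}→4  {1,2,6,7}→4  {2,4,5,7}→6  {2,5,6,7}→12  {3,4,5,6}→4  {3,4,5,7}→4  {4,5,6,7}→12
  5 left: {0,1,2,5,7}→5  {0,1,2,6,7}→5  {1,2,4,5,7}→10  {1,2,5,6,7}→20  {2,3,4,5,7}→10  {2,4,5,6,7}→30  {3,4,5,6,7}→20
  6 left: {0,1,2,4,5,7}→15  {0,1,2,5,6,7}→30  {1,2,3,4,5,7}→20  {1,2,4,5,6,7}→60  {2,3,4,5,6,7}→60
  placing 0:l first → 140 extensions
  placing 3:k first → 105 extensions
  placing 6:i first → 35 extensions
total linear extensions = 280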